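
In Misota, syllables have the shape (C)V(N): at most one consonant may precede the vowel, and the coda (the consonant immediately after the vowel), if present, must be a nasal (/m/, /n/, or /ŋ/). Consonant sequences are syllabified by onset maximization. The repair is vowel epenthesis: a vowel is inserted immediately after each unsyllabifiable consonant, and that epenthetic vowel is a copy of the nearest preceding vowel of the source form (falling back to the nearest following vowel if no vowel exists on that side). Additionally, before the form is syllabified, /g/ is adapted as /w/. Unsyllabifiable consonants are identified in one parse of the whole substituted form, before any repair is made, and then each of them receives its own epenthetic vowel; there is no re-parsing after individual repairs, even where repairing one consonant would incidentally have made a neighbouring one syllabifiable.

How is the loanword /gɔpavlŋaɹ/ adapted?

wɔpavalaŋaɹa

Substitution: /g/ → /w/, giving /wɔpavlŋaɹ/.
Under (C)V(N), the unsyllabifiable consonants are /v/, /l/, /ɹ/ (only a nasal (/m/, /n/, or /ŋ/) is licensed in coda position; onsets are limited to one consonant).
Each unlicensed consonant becomes the onset of a new syllable: /v/ → /va/, /l/ → /la/, /ɹ/ → /ɹa/.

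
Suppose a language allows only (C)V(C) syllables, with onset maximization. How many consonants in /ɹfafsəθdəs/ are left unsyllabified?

1

Syllabifying with onset maximization leaves /ɹ/ stranded (at most one coda consonant is licensed; onsets are limited to one consonant).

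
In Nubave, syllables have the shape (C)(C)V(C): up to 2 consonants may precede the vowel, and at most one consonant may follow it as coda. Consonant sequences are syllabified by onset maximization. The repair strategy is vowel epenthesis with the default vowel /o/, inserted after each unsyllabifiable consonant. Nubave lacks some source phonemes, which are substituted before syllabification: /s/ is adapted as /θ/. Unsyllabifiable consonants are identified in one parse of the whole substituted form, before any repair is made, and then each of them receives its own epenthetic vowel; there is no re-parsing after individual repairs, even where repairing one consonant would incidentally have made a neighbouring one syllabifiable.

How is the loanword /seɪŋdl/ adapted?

θeɪŋdolo

Substitution: /s/ → /θ/, giving /θeɪŋdl/.
The consonants /d/, /l/ cannot be parsed into a legal (C)(C)V(C) syllable (at most one coda consonant is licensed; onsets may contain at most 2 consonants).
Epenthesis after each stranded consonant: /d/ → /do/, /l/ → /lo/.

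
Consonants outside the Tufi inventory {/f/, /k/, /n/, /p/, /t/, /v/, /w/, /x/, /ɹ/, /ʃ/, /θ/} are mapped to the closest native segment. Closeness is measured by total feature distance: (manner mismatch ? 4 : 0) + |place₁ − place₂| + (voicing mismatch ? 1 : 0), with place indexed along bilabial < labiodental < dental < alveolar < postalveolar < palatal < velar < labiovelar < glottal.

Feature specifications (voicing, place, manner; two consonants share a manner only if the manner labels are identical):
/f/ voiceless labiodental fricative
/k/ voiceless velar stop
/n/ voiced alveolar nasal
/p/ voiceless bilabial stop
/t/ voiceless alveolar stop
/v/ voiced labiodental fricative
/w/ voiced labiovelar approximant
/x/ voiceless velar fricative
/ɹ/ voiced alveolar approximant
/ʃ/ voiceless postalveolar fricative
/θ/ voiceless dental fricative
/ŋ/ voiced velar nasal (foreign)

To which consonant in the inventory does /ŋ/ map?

n

/n/ is closest: same manner (nasal), place distance 3 (velar→alveolar), same voicing; total 3. Next closest is /k/ at distance 5.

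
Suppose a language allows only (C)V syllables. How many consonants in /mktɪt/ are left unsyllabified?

Under (C)V, the unsyllabifiable consonants are /m/, /k/, /t/ (no codas are permitted; onsets are limited to one consonant).

3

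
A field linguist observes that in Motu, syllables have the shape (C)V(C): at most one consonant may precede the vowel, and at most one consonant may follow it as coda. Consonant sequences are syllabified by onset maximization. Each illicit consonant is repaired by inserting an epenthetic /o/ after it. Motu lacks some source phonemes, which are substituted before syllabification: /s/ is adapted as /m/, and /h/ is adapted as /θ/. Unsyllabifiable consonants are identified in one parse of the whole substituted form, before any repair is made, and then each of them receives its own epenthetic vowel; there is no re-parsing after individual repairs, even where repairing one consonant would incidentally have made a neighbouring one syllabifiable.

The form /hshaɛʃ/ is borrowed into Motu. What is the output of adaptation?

Substitution: /h/ → /θ/, /s/ → /m/, giving /θmθaɛʃ/.
Syllabifying with onset maximization leaves /θ/, /m/ stranded (at most one coda consonant is licensed; onsets are limited to one consonant).
Each unlicensed consonant becomes the onset of a new syllable: /θ/ → /θo/, /m/ → /mo/.

θomoθaɛʃ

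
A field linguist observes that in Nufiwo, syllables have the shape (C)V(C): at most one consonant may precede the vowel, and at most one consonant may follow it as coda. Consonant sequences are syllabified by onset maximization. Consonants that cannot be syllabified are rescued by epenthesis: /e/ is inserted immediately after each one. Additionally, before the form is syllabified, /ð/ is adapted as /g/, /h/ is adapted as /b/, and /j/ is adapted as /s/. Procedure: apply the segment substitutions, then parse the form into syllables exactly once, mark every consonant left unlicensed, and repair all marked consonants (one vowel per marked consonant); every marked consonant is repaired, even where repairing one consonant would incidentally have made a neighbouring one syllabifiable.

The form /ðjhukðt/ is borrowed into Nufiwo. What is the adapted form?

gesebukgete

Substitution: /ð/ → /g/, /j/ → /s/, /h/ → /b/, giving /gsbukgt/.
Under (C)V(C), the unsyllabifiable consonants are /g/, /s/, /g/, /t/ (at most one coda consonant is licensed; onsets are limited to one consonant).
Each unlicensed consonant becomes the onset of a new syllable: /g/ → /ge/, /s/ → /se/, /g/ → /ge/, /t/ → /te/.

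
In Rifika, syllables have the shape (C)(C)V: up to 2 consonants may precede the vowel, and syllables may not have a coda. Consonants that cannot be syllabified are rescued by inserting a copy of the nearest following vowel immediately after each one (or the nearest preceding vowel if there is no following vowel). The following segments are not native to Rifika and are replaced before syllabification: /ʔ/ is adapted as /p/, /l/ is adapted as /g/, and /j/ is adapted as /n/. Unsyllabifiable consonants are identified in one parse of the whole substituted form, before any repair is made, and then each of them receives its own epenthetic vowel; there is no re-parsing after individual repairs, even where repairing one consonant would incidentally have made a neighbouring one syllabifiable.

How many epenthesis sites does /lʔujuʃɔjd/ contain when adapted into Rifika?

After substitution the input is /gpunuʃɔnd/.
The unsyllabifiable consonants are /n/, /d/; each receives one epenthetic vowel.

2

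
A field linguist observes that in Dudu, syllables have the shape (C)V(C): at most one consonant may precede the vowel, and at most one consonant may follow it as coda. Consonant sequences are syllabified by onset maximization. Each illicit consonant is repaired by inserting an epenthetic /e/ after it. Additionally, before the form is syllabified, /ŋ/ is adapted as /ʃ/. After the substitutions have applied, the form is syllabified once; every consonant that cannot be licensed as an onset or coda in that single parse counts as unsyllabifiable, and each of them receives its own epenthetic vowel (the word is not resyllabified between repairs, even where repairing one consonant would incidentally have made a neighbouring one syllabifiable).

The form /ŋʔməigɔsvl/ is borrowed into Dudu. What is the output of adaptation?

Substitution: /ŋ/ → /ʃ/, giving /ʃʔməigɔsvl/.
Under (C)V(C), the unsyllabifiable consonants are /ʃ/, /ʔ/, /v/, /l/ (at most one coda consonant is licensed; onsets are limited to one consonant).
Each unlicensed consonant becomes the onset of a new syllable: /ʃ/ → /ʃe/, /ʔ/ → /ʔe/, /v/ → /ve/, /l/ → /le/.

ʃeʔeməigɔsvele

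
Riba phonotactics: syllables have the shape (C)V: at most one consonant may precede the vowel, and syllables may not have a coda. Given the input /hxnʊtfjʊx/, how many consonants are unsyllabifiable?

The consonants /h/, /x/, /t/, /f/, /x/ cannot be parsed into a legal (C)V syllable (no codas are permitted; onsets are limited to one consonant).

5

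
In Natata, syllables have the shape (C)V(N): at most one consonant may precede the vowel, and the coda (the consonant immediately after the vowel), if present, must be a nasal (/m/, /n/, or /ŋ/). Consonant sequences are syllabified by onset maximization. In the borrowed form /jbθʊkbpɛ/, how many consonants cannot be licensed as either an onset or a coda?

Syllabifying with onset maximization leaves /j/, /b/, /k/, /b/ stranded (only a nasal (/m/, /n/, or /ŋ/) is licensed in coda position; onsets are limited to one consonant).

4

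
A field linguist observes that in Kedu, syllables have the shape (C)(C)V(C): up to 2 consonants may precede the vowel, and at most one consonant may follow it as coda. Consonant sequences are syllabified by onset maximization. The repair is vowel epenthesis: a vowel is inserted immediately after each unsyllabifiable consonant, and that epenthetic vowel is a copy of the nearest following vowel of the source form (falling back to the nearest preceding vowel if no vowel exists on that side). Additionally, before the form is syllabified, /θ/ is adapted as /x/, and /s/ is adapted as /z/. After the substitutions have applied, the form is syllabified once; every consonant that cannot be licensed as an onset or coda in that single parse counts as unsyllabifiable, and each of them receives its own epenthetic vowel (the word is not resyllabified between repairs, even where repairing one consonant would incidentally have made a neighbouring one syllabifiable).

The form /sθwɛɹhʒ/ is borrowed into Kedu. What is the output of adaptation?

Substitution: /s/ → /z/, /θ/ → /x/, giving /zxwɛɹhʒ/.
Syllabifying with onset maximization leaves /z/, /h/, /ʒ/ stranded (at most one coda consonant is licensed; onsets may contain at most 2 consonants).
Epenthesis after each stranded consonant: /z/ → /zɛ/, /h/ → /hɛ/, /ʒ/ → /ʒɛ/.

zɛxwɛɹhɛʒɛ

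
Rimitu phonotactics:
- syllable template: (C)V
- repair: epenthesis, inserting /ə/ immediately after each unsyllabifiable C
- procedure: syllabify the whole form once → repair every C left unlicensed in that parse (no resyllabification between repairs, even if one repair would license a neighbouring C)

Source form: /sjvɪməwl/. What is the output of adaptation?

Syllabifying with onset maximization leaves /s/, /j/, /w/, /l/ stranded (no codas are permitted; onsets are limited to one consonant).
Each unlicensed consonant becomes the onset of a new syllable: /s/ → /sə/, /j/ → /jə/, /w/ → /wə/, /l/ → /lə/.

səjəvɪməwələ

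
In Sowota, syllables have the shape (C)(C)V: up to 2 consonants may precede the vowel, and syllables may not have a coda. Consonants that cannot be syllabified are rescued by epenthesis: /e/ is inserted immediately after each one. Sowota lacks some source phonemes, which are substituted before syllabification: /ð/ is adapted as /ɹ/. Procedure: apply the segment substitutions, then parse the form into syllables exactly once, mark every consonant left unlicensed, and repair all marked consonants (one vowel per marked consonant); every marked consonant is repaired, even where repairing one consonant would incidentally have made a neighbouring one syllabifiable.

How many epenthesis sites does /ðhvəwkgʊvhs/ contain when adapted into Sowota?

5

After substitution the input is /ɹhvəwkgʊvhs/.
The unsyllabifiable consonants are /ɹ/, /w/, /v/, /h/, /s/; each receives one epenthetic vowel.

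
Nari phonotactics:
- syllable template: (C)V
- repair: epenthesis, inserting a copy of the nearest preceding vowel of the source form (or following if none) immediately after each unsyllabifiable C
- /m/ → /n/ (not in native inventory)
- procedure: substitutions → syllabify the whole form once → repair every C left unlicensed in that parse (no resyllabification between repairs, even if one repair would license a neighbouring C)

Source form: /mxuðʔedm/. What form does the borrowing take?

Substitution: /m/ → /n/, giving /nxuðʔedn/.
Under (C)V, the unsyllabifiable consonants are /n/, /ð/, /d/, /n/ (no codas are permitted; onsets are limited to one consonant).
Epenthesis after each stranded consonant: /n/ → /nu/, /ð/ → /ðu/, /d/ → /de/, /n/ → /ne/.

nuxuðuʔedene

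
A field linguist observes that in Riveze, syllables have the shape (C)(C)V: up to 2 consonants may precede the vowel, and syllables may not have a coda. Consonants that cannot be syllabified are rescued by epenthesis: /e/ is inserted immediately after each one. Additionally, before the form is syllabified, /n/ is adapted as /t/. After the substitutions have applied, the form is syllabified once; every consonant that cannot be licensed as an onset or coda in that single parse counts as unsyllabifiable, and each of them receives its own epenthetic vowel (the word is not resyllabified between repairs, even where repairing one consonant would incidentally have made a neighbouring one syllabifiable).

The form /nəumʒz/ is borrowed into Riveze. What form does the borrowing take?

təumeʒeze

Substitution: /n/ → /t/, giving /təumʒz/.
The consonants /m/, /ʒ/, /z/ cannot be parsed into a legal (C)(C)V syllable (no codas are permitted; onsets may contain at most 2 consonants).
Inserting the epenthetic vowel yields /m/ → /me/, /ʒ/ → /ʒe/, /z/ → /ze/.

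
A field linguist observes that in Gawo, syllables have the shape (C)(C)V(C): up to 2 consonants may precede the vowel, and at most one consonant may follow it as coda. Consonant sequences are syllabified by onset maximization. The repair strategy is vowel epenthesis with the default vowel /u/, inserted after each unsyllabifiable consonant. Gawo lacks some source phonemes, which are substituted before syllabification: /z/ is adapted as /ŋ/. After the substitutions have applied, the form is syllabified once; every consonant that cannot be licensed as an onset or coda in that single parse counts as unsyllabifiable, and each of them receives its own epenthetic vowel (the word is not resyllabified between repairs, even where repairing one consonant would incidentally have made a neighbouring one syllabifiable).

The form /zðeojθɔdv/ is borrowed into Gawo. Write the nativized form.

ŋðeojθɔdvu

Substitution: /z/ → /ŋ/, giving /ŋðeojθɔdv/.
The consonants /v/ cannot be parsed into a legal (C)(C)V(C) syllable (at most one coda consonant is licensed; onsets may contain at most 2 consonants).
Inserting the epenthetic vowel yields /v/ → /vu/.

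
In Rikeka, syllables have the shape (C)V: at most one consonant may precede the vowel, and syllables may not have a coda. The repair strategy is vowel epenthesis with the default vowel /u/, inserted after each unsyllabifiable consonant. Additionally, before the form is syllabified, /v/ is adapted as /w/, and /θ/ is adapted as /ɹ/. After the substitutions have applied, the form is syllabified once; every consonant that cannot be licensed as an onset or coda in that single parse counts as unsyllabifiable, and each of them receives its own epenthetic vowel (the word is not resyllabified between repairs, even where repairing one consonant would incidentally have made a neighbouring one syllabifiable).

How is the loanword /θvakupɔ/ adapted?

ɹuwakupɔ

Substitution: /θ/ → /ɹ/, /v/ → /w/, giving /ɹwakupɔ/.
Under (C)V, the unsyllabifiable consonants are /ɹ/ (no codas are permitted; onsets are limited to one consonant).
Each unlicensed consonant becomes the onset of a new syllable: /ɹ/ → /ɹu/.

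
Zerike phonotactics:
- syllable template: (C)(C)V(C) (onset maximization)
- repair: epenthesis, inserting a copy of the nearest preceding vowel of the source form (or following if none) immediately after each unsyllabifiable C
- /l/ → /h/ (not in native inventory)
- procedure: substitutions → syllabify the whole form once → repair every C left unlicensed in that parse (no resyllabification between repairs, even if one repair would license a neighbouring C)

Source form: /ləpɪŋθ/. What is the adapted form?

həpɪŋθɪ

Substitution: /l/ → /h/, giving /həpɪŋθ/.
Syllabifying with onset maximization leaves /θ/ stranded (at most one coda consonant is licensed; onsets may contain at most 2 consonants).
Each unlicensed consonant becomes the onset of a new syllable: /θ/ → /θɪ/.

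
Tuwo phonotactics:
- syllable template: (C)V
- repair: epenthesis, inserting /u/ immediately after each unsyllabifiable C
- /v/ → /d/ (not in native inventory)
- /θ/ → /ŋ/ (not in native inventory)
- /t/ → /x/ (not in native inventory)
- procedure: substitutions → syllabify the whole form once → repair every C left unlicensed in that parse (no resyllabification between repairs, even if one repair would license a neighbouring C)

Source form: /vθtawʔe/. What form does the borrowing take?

duŋuxawuʔe

Substitution: /v/ → /d/, /θ/ → /ŋ/, /t/ → /x/, giving /dŋxawʔe/.
Syllabifying with onset maximization leaves /d/, /ŋ/, /w/ stranded (no codas are permitted; onsets are limited to one consonant).
Epenthesis after each stranded consonant: /d/ → /du/, /ŋ/ → /ŋu/, /w/ → /wu/.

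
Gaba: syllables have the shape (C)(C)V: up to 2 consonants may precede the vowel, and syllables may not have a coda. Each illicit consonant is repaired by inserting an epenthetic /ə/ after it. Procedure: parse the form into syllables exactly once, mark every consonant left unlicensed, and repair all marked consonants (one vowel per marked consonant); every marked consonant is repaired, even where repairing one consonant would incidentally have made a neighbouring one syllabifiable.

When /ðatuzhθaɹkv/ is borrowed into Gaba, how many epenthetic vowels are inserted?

The unsyllabifiable consonants are /z/, /ɹ/, /k/, /v/; each receives one epenthetic vowel.

4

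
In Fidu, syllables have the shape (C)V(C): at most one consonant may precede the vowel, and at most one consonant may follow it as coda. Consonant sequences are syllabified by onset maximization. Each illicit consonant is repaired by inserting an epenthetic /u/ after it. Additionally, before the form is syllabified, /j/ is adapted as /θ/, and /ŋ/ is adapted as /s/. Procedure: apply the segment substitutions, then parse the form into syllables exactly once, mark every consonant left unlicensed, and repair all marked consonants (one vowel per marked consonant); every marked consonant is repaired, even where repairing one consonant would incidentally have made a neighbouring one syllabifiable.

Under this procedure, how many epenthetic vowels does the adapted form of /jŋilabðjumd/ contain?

3

After substitution the input is /θsilabðθumd/.
The unsyllabifiable consonants are /θ/, /ð/, /d/; each receives one epenthetic vowel.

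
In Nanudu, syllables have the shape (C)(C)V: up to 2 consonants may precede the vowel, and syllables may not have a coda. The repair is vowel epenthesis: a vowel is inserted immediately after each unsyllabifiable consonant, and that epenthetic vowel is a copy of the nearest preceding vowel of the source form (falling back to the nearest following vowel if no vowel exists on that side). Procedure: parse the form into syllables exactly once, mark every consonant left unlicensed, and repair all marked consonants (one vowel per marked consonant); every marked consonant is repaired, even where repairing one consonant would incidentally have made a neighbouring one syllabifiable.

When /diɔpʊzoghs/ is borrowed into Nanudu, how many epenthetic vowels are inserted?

The unsyllabifiable consonants are /g/, /h/, /s/; each receives one epenthetic vowel.

3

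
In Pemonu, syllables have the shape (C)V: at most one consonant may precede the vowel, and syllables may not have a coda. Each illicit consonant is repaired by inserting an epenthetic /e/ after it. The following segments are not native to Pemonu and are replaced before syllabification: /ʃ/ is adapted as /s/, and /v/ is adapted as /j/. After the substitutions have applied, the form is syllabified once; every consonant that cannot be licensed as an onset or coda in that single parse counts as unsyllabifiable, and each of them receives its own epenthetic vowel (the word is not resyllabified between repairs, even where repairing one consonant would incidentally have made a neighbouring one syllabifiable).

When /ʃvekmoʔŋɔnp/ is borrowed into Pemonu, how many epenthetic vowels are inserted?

5

After substitution the input is /sjekmoʔŋɔnp/.
The unsyllabifiable consonants are /s/, /k/, /ʔ/, /n/, /p/; each receives one epenthetic vowel.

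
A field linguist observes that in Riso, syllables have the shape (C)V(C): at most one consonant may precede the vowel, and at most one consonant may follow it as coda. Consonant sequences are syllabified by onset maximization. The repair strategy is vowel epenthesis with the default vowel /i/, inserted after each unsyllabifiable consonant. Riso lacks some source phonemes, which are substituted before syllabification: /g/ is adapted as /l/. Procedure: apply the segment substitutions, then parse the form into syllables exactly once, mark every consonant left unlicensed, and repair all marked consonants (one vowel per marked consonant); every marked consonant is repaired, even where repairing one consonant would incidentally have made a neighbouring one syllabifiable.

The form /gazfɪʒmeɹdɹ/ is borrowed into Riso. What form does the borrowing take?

lazfɪʒmeɹdiɹi

Substitution: /g/ → /l/, giving /lazfɪʒmeɹdɹ/.
Syllabifying with onset maximization leaves /d/, /ɹ/ stranded (at most one coda consonant is licensed; onsets are limited to one consonant).
Each unlicensed consonant becomes the onset of a new syllable: /d/ → /di/, /ɹ/ → /ɹi/.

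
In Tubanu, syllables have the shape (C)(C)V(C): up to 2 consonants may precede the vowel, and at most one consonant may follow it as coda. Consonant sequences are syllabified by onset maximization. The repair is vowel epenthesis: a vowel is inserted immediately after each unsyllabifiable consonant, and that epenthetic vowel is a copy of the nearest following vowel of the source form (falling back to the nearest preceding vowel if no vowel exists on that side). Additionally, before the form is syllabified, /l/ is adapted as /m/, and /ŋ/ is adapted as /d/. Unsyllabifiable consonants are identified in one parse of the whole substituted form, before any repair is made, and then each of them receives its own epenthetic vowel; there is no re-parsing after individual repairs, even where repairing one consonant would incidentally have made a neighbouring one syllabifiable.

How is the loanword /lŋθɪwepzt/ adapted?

mɪdθɪwepzete

Substitution: /l/ → /m/, /ŋ/ → /d/, giving /mdθɪwepzt/.
The consonants /m/, /z/, /t/ cannot be parsed into a legal (C)(C)V(C) syllable (at most one coda consonant is licensed; onsets may contain at most 2 consonants).
Epenthesis after each stranded consonant: /m/ → /mɪ/, /z/ → /ze/, /t/ → /te/.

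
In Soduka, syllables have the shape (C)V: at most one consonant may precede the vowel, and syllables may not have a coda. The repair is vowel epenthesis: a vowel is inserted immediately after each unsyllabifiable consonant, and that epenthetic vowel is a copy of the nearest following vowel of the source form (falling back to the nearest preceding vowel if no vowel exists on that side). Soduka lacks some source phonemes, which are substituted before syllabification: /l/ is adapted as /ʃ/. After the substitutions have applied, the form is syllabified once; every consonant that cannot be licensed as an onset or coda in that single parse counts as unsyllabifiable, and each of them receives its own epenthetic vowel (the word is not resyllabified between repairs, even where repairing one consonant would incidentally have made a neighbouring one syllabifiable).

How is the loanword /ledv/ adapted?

ʃedeve

Substitution: /l/ → /ʃ/, giving /ʃedv/.
Under (C)V, the unsyllabifiable consonants are /d/, /v/ (no codas are permitted; onsets are limited to one consonant).
Epenthesis after each stranded consonant: /d/ → /de/, /v/ → /ve/.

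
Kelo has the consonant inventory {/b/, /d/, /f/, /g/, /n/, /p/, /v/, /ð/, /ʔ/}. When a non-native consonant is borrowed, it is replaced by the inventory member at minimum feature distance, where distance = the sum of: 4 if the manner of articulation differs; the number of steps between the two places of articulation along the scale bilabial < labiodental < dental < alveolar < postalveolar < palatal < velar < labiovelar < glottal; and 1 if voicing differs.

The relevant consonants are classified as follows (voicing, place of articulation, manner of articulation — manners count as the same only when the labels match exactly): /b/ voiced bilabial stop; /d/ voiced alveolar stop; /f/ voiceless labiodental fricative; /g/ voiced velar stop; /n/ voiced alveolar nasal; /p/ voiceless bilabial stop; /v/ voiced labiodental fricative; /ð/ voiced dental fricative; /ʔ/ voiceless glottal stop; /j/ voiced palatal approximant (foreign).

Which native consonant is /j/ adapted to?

/g/ is closest: manner differs (approximant→stop, +4), place distance 1 (palatal→velar), same voicing; total 5. Next closest is /d/ at distance 6.

g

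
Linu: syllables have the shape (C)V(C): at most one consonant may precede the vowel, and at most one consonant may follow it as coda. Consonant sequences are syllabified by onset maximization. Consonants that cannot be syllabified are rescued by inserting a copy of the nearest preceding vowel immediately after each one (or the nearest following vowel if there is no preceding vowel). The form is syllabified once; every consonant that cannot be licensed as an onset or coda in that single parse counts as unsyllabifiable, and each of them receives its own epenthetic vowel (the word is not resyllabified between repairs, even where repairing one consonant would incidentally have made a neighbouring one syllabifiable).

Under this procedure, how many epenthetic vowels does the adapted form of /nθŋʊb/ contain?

2

The unsyllabifiable consonants are /n/, /θ/; each receives one epenthetic vowel.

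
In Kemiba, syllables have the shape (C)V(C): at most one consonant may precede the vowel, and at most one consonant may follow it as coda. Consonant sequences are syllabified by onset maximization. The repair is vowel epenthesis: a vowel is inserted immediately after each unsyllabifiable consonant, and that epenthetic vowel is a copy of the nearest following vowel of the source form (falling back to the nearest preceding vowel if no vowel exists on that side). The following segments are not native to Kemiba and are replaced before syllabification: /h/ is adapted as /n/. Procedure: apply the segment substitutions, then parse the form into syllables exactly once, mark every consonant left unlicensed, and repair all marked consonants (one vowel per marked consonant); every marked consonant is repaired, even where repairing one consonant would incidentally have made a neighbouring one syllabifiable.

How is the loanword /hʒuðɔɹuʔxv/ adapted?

nuʒuðɔɹuʔxuvu

Substitution: /h/ → /n/, giving /nʒuðɔɹuʔxv/.
The consonants /n/, /x/, /v/ cannot be parsed into a legal (C)V(C) syllable (at most one coda consonant is licensed; onsets are limited to one consonant).
Epenthesis after each stranded consonant: /n/ → /nu/, /x/ → /xu/, /v/ → /vu/.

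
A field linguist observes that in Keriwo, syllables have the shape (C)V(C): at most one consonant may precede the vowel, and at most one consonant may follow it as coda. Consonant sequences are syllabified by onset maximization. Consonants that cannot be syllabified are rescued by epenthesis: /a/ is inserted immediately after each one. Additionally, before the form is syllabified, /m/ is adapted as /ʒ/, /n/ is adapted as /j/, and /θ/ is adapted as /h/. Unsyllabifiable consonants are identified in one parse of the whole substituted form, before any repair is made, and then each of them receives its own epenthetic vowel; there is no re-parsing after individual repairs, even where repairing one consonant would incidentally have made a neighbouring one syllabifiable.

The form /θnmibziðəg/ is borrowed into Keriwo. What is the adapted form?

hajaʒibziðəg

Substitution: /θ/ → /h/, /n/ → /j/, /m/ → /ʒ/, giving /hjʒibziðəg/.
Under (C)V(C), the unsyllabifiable consonants are /h/, /j/ (at most one coda consonant is licensed; onsets are limited to one consonant).
Inserting the epenthetic vowel yields /h/ → /ha/, /j/ → /ja/.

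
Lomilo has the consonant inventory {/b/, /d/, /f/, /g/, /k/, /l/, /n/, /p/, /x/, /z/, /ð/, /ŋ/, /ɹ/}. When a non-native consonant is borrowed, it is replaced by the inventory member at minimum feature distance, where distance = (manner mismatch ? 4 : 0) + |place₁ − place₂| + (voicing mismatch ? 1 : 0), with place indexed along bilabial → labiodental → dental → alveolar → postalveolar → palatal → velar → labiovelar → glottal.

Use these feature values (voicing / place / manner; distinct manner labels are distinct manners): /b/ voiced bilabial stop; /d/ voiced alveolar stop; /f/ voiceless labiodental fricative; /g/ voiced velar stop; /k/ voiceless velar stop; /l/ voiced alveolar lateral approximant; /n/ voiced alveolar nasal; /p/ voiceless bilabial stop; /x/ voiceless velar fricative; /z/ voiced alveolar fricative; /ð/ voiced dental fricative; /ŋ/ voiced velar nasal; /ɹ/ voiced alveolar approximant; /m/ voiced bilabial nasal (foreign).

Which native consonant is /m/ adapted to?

/n/ is closest: same manner (nasal), place distance 3 (bilabial→alveolar), same voicing; total 3. Next closest is /b/ at distance 4.

n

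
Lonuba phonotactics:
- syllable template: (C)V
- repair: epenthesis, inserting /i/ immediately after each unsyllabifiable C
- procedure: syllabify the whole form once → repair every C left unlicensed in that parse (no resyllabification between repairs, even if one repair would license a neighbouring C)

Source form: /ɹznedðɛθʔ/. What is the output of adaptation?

ɹizinediðɛθiʔi

Under (C)V, the unsyllabifiable consonants are /ɹ/, /z/, /d/, /θ/, /ʔ/ (no codas are permitted; onsets are limited to one consonant).
Inserting the epenthetic vowel yields /ɹ/ → /ɹi/, /z/ → /zi/, /d/ → /di/, /θ/ → /θi/, /ʔ/ → /ʔi/.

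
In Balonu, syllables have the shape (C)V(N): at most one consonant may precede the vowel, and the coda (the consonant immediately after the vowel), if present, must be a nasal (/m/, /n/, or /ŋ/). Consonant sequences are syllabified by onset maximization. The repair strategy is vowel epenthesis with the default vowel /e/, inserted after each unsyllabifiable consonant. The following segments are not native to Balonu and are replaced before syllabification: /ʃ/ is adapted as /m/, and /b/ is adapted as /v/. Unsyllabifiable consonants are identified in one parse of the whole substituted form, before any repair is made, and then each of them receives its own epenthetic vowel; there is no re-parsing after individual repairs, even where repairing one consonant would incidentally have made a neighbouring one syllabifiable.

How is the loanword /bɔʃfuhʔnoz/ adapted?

Substitution: /b/ → /v/, /ʃ/ → /m/, giving /vɔmfuhʔnoz/.
Under (C)V(N), the unsyllabifiable consonants are /h/, /ʔ/, /z/ (only a nasal (/m/, /n/, or /ŋ/) is licensed in coda position; onsets are limited to one consonant).
Epenthesis after each stranded consonant: /h/ → /he/, /ʔ/ → /ʔe/, /z/ → /ze/.

vɔmfuheʔenoze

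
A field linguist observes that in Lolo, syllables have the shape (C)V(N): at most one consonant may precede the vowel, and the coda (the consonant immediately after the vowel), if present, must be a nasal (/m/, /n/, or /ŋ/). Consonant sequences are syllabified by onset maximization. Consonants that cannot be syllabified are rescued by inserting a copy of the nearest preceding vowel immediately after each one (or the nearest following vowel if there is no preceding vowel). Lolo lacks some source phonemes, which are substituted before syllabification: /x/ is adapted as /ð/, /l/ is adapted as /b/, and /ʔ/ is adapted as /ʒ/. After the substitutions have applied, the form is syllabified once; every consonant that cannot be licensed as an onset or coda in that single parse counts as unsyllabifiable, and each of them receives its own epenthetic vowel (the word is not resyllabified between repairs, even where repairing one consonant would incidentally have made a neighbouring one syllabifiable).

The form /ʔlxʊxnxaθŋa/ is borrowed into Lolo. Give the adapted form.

ʒʊbʊðʊðʊnʊðaθaŋa

Substitution: /ʔ/ → /ʒ/, /l/ → /b/, /x/ → /ð/, giving /ʒbðʊðnðaθŋa/.
Syllabifying with onset maximization leaves /ʒ/, /b/, /ð/, /n/, /θ/ stranded (only a nasal (/m/, /n/, or /ŋ/) is licensed in coda position; onsets are limited to one consonant).
Each unlicensed consonant becomes the onset of a new syllable: /ʒ/ → /ʒʊ/, /b/ → /bʊ/, /ð/ → /ðʊ/, /n/ → /nʊ/, /θ/ → /θa/.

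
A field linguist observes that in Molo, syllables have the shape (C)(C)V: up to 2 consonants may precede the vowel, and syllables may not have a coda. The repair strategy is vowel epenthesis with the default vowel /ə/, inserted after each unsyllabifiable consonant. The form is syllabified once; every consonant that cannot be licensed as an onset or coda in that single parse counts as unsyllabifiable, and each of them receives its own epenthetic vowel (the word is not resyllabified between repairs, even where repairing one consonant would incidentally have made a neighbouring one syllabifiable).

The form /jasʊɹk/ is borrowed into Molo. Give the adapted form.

jasʊɹəkə

The consonants /ɹ/, /k/ cannot be parsed into a legal (C)(C)V syllable (no codas are permitted; onsets may contain at most 2 consonants).
Each unlicensed consonant becomes the onset of a new syllable: /ɹ/ → /ɹə/, /k/ → /kə/.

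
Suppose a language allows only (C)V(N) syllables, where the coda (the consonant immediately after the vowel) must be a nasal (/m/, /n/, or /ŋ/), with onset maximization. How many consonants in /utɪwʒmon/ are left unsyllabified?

2

Syllabifying with onset maximization leaves /w/, /ʒ/ stranded (only a nasal (/m/, /n/, or /ŋ/) is licensed in coda position; onsets are limited to one consonant).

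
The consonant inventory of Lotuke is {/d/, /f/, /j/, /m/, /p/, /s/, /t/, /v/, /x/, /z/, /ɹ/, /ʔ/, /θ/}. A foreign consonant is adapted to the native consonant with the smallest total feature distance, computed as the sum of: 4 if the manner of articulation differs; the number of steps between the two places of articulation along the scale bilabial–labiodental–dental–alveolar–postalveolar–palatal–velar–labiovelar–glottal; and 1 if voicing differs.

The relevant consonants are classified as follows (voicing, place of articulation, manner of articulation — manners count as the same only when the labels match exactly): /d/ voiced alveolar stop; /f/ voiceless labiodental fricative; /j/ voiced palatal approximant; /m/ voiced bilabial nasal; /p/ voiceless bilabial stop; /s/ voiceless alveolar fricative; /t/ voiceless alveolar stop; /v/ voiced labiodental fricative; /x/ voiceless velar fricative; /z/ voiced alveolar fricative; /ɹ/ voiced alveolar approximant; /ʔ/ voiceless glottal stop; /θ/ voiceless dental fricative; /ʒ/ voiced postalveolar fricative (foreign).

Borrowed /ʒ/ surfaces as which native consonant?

/z/ is closest: same manner (fricative), place distance 1 (postalveolar→alveolar), same voicing; total 1. Next closest is /s/ at distance 2.

z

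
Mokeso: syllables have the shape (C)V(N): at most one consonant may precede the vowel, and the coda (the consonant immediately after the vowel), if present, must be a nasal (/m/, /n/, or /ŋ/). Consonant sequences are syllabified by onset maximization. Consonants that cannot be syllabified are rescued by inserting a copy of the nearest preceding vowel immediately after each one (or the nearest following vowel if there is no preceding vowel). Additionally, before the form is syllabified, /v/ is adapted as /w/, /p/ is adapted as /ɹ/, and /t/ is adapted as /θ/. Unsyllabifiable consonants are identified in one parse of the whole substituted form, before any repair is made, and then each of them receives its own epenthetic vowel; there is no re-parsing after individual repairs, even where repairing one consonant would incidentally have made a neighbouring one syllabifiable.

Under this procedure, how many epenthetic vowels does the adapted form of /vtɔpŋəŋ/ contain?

After substitution the input is /wθɔɹŋəŋ/.
The unsyllabifiable consonants are /w/, /ɹ/; each receives one epenthetic vowel.

2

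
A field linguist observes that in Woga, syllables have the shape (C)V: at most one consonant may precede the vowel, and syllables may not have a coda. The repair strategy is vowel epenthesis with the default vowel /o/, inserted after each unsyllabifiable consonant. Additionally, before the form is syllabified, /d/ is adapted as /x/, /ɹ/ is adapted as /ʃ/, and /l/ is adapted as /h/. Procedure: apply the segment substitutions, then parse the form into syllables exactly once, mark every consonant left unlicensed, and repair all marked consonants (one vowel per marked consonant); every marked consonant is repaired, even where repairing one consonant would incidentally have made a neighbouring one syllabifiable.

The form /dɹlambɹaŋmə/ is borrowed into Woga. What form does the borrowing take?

xoʃohamoboʃaŋomə

Substitution: /d/ → /x/, /ɹ/ → /ʃ/, /l/ → /h/, giving /xʃhambʃaŋmə/.
Syllabifying with onset maximization leaves /x/, /ʃ/, /m/, /b/, /ŋ/ stranded (no codas are permitted; onsets are limited to one consonant).
Inserting the epenthetic vowel yields /x/ → /xo/, /ʃ/ → /ʃo/, /m/ → /mo/, /b/ → /bo/, /ŋ/ → /ŋo/.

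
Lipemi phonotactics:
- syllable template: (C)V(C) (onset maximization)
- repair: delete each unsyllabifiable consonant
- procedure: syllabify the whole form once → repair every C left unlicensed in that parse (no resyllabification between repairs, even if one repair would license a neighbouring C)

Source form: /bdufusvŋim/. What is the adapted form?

The consonants /b/, /v/ cannot be parsed into a legal (C)V(C) syllable (at most one coda consonant is licensed; onsets are limited to one consonant).
Deleting the stranded consonants removes /b/, /v/.

dufusŋim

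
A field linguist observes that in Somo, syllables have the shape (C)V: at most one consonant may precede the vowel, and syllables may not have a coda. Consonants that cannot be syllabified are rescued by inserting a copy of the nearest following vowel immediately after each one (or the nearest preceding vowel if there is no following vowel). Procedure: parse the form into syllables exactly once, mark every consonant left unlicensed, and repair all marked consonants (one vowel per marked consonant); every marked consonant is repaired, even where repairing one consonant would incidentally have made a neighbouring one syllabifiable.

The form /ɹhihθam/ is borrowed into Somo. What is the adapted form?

Syllabifying with onset maximization leaves /ɹ/, /h/, /m/ stranded (no codas are permitted; onsets are limited to one consonant).
Epenthesis after each stranded consonant: /ɹ/ → /ɹi/, /h/ → /ha/, /m/ → /ma/.

ɹihihaθama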